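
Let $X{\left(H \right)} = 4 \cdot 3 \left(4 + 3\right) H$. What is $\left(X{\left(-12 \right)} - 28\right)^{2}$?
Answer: $1073296$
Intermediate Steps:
$X{\left(H \right)} = 84 H$ ($X{\left(H \right)} = 12 \cdot 7 H = 84 H$)
$\left(X{\left(-12 \right)} - 28\right)^{2} = \left(84 \left(-12\right) - 28\right)^{2} = \left(-1008 - 28\right)^{2} = \left(-1036\right)^{2} = 1073296$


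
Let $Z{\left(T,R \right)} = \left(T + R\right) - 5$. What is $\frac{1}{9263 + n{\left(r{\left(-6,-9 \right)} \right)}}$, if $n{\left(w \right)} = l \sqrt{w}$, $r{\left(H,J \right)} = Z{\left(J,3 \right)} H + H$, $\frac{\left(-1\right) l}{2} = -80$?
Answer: $\frac{9263}{84267169} - \frac{320 \sqrt{15}}{84267169} \approx 9.5217 \cdot 10^{-5}$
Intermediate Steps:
$l = 160$ ($l = \left(-2\right) \left(-80\right) = 160$)
$Z{\left(T,R \right)} = -5 + R + T$ ($Z{\left(T,R \right)} = \left(R + T\right) - 5 = -5 + R + T$)
$r{\left(H,J \right)} = H + H \left(-2 + J\right)$ ($r{\left(H,J \right)} = \left(-5 + 3 + J\right) H + H = \left(-2 + J\right) H + H = H \left(-2 + J\right) + H = H + H \left(-2 + J\right)$)
$n{\left(w \right)} = 160 \sqrt{w}$
$\frac{1}{9263 + n{\left(r{\left(-6,-9 \right)} \right)}} = \frac{1}{9263 + 160 \sqrt{- 6 \left(-1 - 9\right)}} = \frac{1}{9263 + 160 \sqrt{\left(-6\right) \left(-10\right)}} = \frac{1}{9263 + 160 \sqrt{60}} = \frac{1}{9263 + 160 \cdot 2 \sqrt{15}} = \frac{1}{9263 + 320 \sqrt{15}}$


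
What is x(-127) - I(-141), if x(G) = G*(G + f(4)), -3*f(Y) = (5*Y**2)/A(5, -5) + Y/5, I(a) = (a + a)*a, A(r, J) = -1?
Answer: -134929/5 ≈ -26986.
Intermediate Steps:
I(a) = 2*a**2 (I(a) = (2*a)*a = 2*a**2)
f(Y) = -Y/15 + 5*Y**2/3 (f(Y) = -((5*Y**2)/(-1) + Y/5)/3 = -((5*Y**2)*(-1) + Y*(1/5))/3 = -(-5*Y**2 + Y/5)/3 = -Y/15 + 5*Y**2/3)
x(G) = G*(132/5 + G) (x(G) = G*(G + (1/15)*4*(-1 + 25*4)) = G*(G + (1/15)*4*(-1 + 100)) = G*(G + (1/15)*4*99) = G*(G + 132/5) = G*(132/5 + G))
x(-127) - I(-141) = (1/5)*(-127)*(132 + 5*(-127)) - 2*(-141)**2 = (1/5)*(-127)*(132 - 635) - 2*19881 = (1/5)*(-127)*(-503) - 1*39762 = 63881/5 - 39762 = -134929/5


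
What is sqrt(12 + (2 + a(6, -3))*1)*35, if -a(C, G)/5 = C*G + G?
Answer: 35*sqrt(119) ≈ 381.80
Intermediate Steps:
a(C, G) = -5*G - 5*C*G (a(C, G) = -5*(C*G + G) = -5*(G + C*G) = -5*G - 5*C*G)
sqrt(12 + (2 + a(6, -3))*1)*35 = sqrt(12 + (2 - 5*(-3)*(1 + 6))*1)*35 = sqrt(12 + (2 - 5*(-3)*7)*1)*35 = sqrt(12 + (2 + 105)*1)*35 = sqrt(12 + 107*1)*35 = sqrt(12 + 107)*35 = sqrt(119)*35 = 35*sqrt(119)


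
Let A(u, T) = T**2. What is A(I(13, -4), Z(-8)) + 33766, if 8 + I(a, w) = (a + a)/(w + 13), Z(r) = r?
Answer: 33830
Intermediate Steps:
I(a, w) = -8 + 2*a/(13 + w) (I(a, w) = -8 + (a + a)/(w + 13) = -8 + (2*a)/(13 + w) = -8 + 2*a/(13 + w))
A(I(13, -4), Z(-8)) + 33766 = (-8)**2 + 33766 = 64 + 33766 = 33830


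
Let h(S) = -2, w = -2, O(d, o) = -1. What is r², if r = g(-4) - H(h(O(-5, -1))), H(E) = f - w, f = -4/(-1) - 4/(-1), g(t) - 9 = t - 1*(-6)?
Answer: 1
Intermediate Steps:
g(t) = 15 + t (g(t) = 9 + (t - 1*(-6)) = 9 + (t + 6) = 9 + (6 + t) = 15 + t)
f = 8 (f = -4*(-1) - 4*(-1) = 4 + 4 = 8)
H(E) = 10 (H(E) = 8 - 1*(-2) = 8 + 2 = 10)
r = 1 (r = (15 - 4) - 1*10 = 11 - 10 = 1)
r² = 1² = 1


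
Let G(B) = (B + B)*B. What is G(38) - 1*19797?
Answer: -16909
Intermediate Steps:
G(B) = 2*B² (G(B) = (2*B)*B = 2*B²)
G(38) - 1*19797 = 2*38² - 1*19797 = 2*1444 - 19797 = 2888 - 19797 = -16909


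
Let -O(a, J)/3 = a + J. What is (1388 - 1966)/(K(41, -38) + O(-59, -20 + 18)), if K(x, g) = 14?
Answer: -578/197 ≈ -2.9340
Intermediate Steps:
O(a, J) = -3*J - 3*a (O(a, J) = -3*(a + J) = -3*(J + a) = -3*J - 3*a)
(1388 - 1966)/(K(41, -38) + O(-59, -20 + 18)) = (1388 - 1966)/(14 + (-3*(-20 + 18) - 3*(-59))) = -578/(14 + (-3*(-2) + 177)) = -578/(14 + (6 + 177)) = -578/(14 + 183) = -578/197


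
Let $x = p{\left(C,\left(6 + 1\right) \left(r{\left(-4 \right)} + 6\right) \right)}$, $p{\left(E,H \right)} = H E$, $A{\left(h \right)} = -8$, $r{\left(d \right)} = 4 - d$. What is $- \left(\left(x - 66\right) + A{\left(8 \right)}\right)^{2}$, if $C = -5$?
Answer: $-318096$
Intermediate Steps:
$p{\left(E,H \right)} = E H$
$x = -490$ ($x = - 5 \left(6 + 1\right) \left(\left(4 - -4\right) + 6\right) = - 5 \cdot 7 \left(\left(4 + 4\right) + 6\right) = - 5 \cdot 7 \left(8 + 6\right) = - 5 \cdot 7 \cdot 14 = \left(-5\right) 98 = -490$)
$- \left(\left(x - 66\right) + A{\left(8 \right)}\right)^{2} = - \left(\left(-490 - 66\right) - 8\right)^{2} = - \left(-556 - 8\right)^{2} = - \left(-564\right)^{2} = \left(-1\right) 318096 = -318096$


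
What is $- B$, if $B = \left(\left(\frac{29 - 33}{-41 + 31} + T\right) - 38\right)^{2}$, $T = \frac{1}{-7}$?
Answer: $- \frac{1745041}{1225} \approx -1424.5$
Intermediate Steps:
$T = - \frac{1}{7} \approx -0.14286$
$B = \frac{1745041}{1225}$ ($B = \left(\left(\frac{29 - 33}{-41 + 31} - \frac{1}{7}\right) - 38\right)^{2} = \left(\left(- \frac{4}{-10} - \frac{1}{7}\right) - 38\right)^{2} = \left(\left(\left(-4\right) \left(- \frac{1}{10}\right) - \frac{1}{7}\right) - 38\right)^{2} = \left(\left(\frac{2}{5} - \frac{1}{7}\right) - 38\right)^{2} = \left(\frac{9}{35} - 38\right)^{2} = \left(- \frac{1321}{35}\right)^{2} = \frac{1745041}{1225} \approx 1424.5$)
$- B = \left(-1\right) \frac{1745041}{1225} = - \frac{1745041}{1225}$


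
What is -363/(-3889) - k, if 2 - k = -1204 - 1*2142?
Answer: -13020009/3889 ≈ -3347.9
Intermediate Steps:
k = 3348 (k = 2 - (-1204 - 1*2142) = 2 - (-1204 - 2142) = 2 - 1*(-3346) = 2 + 3346 = 3348)
-363/(-3889) - k = -363/(-3889) - 1*3348 = -363*(-1/3889) - 3348 = 363/3889 - 3348 = -13020009/3889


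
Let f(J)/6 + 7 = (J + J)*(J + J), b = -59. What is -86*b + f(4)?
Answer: 5416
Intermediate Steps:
f(J) = -42 + 24*J² (f(J) = -42 + 6*((J + J)*(J + J)) = -42 + 6*((2*J)*(2*J)) = -42 + 6*(4*J²) = -42 + 24*J²)
-86*b + f(4) = -86*(-59) + (-42 + 24*4²) = 5074 + (-42 + 24*16) = 5074 + (-42 + 384) = 5074 + 342 = 5416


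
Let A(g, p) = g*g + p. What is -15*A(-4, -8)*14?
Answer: -1680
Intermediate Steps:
A(g, p) = p + g**2 (A(g, p) = g**2 + p = p + g**2)
-15*A(-4, -8)*14 = -15*(-8 + (-4)**2)*14 = -15*(-8 + 16)*14 = -15*8*14 = -120*14 = -1680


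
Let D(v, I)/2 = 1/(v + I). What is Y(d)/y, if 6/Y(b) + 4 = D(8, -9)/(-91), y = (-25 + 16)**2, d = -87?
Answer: -91/4887 ≈ -0.018621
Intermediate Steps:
D(v, I) = 2/(I + v) (D(v, I) = 2/(v + I) = 2/(I + v))
y = 81 (y = (-9)**2 = 81)
Y(b) = -273/181 (Y(b) = 6/(-4 + (2/(-9 + 8))/(-91)) = 6/(-4 + (2/(-1))*(-1/91)) = 6/(-4 + (2*(-1))*(-1/91)) = 6/(-4 - 2*(-1/91)) = 6/(-4 + 2/91) = 6/(-362/91) = 6*(-91/362) = -273/181)
Y(d)/y = -273/181/81 = -273/181*1/81 = -91/4887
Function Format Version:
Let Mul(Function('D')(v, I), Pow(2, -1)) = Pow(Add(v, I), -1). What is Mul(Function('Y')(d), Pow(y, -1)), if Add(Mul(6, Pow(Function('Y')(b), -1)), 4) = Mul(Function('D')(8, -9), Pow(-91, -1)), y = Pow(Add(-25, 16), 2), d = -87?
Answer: Rational(-91, 4887) ≈ -0.018621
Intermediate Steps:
Function('D')(v, I) = Mul(2, Pow(Add(I, v), -1)) (Function('D')(v, I) = Mul(2, Pow(Add(v, I), -1)) = Mul(2, Pow(Add(I, v), -1)))
y = 81 (y = Pow(-9, 2) = 81)
Function('Y')(b) = Rational(-273, 181) (Function('Y')(b) = Mul(6, Pow(Add(-4, Mul(Mul(2, Pow(Add(-9, 8), -1)), Pow(-91, -1))), -1)) = Mul(6, Pow(Add(-4, Mul(Mul(2, Pow(-1, -1)), Rational(-1, 91))), -1)) = Mul(6, Pow(Add(-4, Mul(Mul(2, -1), Rational(-1, 91))), -1)) = Mul(6, Pow(Add(-4, Mul(-2, Rational(-1, 91))), -1)) = Mul(6, Pow(Add(-4, Rational(2, 91)), -1)) = Mul(6, Pow(Rational(-362, 91), -1)) = Mul(6, Rational(-91, 362)) = Rational(-273, 181))
Mul(Function('Y')(d), Pow(y, -1)) = Mul(Rational(-273, 181), Pow(81, -1)) = Mul(Rational(-273, 181), Rational(1, 81)) = Rational(-91, 4887)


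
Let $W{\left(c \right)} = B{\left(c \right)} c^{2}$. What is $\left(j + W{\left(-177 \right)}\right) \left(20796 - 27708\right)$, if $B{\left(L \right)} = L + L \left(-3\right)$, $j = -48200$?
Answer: $-76324142592$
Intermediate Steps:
$B{\left(L \right)} = - 2 L$ ($B{\left(L \right)} = L - 3 L = - 2 L$)
$W{\left(c \right)} = - 2 c^{3}$ ($W{\left(c \right)} = - 2 c c^{2} = - 2 c^{3}$)
$\left(j + W{\left(-177 \right)}\right) \left(20796 - 27708\right) = \left(-48200 - 2 \left(-177\right)^{3}\right) \left(20796 - 27708\right) = \left(-48200 - -11090466\right) \left(-6912\right) = \left(-48200 + 11090466\right) \left(-6912\right) = 11042266 \left(-6912\right) = -76324142592$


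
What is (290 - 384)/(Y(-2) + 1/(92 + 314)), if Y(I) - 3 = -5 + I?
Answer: 38164/1623 ≈ 23.514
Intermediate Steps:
Y(I) = -2 + I (Y(I) = 3 + (-5 + I) = -2 + I)
(290 - 384)/(Y(-2) + 1/(92 + 314)) = (290 - 384)/((-2 - 2) + 1/(92 + 314)) = -94/(-4 + 1/406) = -94/(-1623/406) = -94*(-406/1623) = 38164/1623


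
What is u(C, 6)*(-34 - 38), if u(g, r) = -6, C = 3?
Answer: 432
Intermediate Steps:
u(C, 6)*(-34 - 38) = -6*(-34 - 38) = -6*(-72) = 432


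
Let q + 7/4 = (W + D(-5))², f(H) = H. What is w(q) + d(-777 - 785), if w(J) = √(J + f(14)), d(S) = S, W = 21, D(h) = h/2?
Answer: -1562 + √1418/2 ≈ -1543.2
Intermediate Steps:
D(h) = h/2 (D(h) = h*(½) = h/2)
q = 681/2 (q = -7/4 + (21 + (½)*(-5))² = -7/4 + (21 - 5/2)² = -7/4 + (37/2)² = -7/4 + 1369/4 = 681/2 ≈ 340.50)
w(J) = √(14 + J) (w(J) = √(J + 14) = √(14 + J))
w(q) + d(-777 - 785) = √(14 + 681/2) + (-777 - 785) = √(709/2) - 1562 = √1418/2 - 1562 = -1562 + √1418/2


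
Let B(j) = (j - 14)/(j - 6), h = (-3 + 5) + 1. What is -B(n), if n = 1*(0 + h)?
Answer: -11/3 ≈ -3.6667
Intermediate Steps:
h = 3 (h = 2 + 1 = 3)
n = 3 (n = 1*(0 + 3) = 1*3 = 3)
B(j) = (-14 + j)/(-6 + j)
-B(n) = -(-14 + 3)/(-6 + 3) = -(-11)/(-3) = -(-1)*(-11)/3 = -1*11/3 = -11/3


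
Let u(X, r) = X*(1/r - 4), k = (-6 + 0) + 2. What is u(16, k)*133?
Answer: -9044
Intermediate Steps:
k = -4 (k = -6 + 2 = -4)
u(X, r) = X*(-4 + 1/r) (u(X, r) = X*(1/r - 4) = X*(-4 + 1/r))
u(16, k)*133 = (-4*16 + 16/(-4))*133 = (-64 + 16*(-¼))*133 = (-64 - 4)*133 = -68*133 = -9044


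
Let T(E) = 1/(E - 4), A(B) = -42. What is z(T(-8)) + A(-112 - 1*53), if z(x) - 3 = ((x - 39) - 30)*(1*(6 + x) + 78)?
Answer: -840419/144 ≈ -5836.2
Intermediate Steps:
T(E) = 1/(-4 + E)
z(x) = 3 + (-69 + x)*(84 + x) (z(x) = 3 + ((x - 39) - 30)*(1*(6 + x) + 78) = 3 + ((-39 + x) - 30)*((6 + x) + 78) = 3 + (-69 + x)*(84 + x))
z(T(-8)) + A(-112 - 1*53) = (-5793 + (1/(-4 - 8))² + 15/(-4 - 8)) - 42 = (-5793 + (1/(-12))² + 15/(-12)) - 42 = (-5793 + (-1/12)² + 15*(-1/12)) - 42 = (-5793 + 1/144 - 5/4) - 42 = -834371/144 - 42 = -840419/144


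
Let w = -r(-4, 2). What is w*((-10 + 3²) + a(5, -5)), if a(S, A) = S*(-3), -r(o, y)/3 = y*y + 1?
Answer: -240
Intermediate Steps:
r(o, y) = -3 - 3*y² (r(o, y) = -3*(y*y + 1) = -3*(y² + 1) = -3*(1 + y²) = -3 - 3*y²)
a(S, A) = -3*S
w = 15 (w = -(-3 - 3*2²) = -(-3 - 3*4) = -(-3 - 12) = -1*(-15) = 15)
w*((-10 + 3²) + a(5, -5)) = 15*((-10 + 3²) - 3*5) = 15*((-10 + 9) - 15) = 15*(-1 - 15) = 15*(-16) = -240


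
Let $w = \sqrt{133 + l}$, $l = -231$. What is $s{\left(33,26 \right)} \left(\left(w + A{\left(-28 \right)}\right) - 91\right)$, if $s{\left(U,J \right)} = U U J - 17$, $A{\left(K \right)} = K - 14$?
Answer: $-3763501 + 198079 i \sqrt{2} \approx -3.7635 \cdot 10^{6} + 2.8013 \cdot 10^{5} i$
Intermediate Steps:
$A{\left(K \right)} = -14 + K$
$w = 7 i \sqrt{2}$ ($w = \sqrt{133 - 231} = \sqrt{-98} = 7 i \sqrt{2} \approx 9.8995 i$)
$s{\left(U,J \right)} = -17 + J U^{2}$ ($s{\left(U,J \right)} = U^{2} J - 17 = J U^{2} - 17 = -17 + J U^{2}$)
$s{\left(33,26 \right)} \left(\left(w + A{\left(-28 \right)}\right) - 91\right) = \left(-17 + 26 \cdot 33^{2}\right) \left(\left(7 i \sqrt{2} - 42\right) - 91\right) = \left(-17 + 26 \cdot 1089\right) \left(\left(7 i \sqrt{2} - 42\right) - 91\right) = \left(-17 + 28314\right) \left(\left(-42 + 7 i \sqrt{2}\right) - 91\right) = 28297 \left(-133 + 7 i \sqrt{2}\right) = -3763501 + 198079 i \sqrt{2}$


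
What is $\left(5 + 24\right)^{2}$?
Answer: $841$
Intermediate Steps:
$\left(5 + 24\right)^{2} = 29^{2} = 841$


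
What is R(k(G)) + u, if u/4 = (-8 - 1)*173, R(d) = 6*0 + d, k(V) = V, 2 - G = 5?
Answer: -6231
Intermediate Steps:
G = -3 (G = 2 - 1*5 = 2 - 5 = -3)
R(d) = d (R(d) = 0 + d = d)
u = -6228 (u = 4*((-8 - 1)*173) = 4*(-9*173) = 4*(-1557) = -6228)
R(k(G)) + u = -3 - 6228 = -6231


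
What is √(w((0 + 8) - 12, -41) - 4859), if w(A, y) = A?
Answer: I*√4863 ≈ 69.735*I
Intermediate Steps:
√(w((0 + 8) - 12, -41) - 4859) = √(((0 + 8) - 12) - 4859) = √((8 - 12) - 4859) = √(-4 - 4859) = √(-4863) = I*√4863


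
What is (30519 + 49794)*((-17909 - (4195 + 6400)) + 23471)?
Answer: -404215329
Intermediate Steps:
(30519 + 49794)*((-17909 - (4195 + 6400)) + 23471) = 80313*((-17909 - 1*10595) + 23471) = 80313*((-17909 - 10595) + 23471) = 80313*(-28504 + 23471) = 80313*(-5033) = -404215329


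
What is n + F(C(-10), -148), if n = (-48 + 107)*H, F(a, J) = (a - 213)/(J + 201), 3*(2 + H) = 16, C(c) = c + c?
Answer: 30571/159 ≈ 192.27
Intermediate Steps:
C(c) = 2*c
H = 10/3 (H = -2 + (⅓)*16 = -2 + 16/3 = 10/3 ≈ 3.3333)
F(a, J) = (-213 + a)/(201 + J)
n = 590/3 (n = (-48 + 107)*(10/3) = 59*(10/3) = 590/3 ≈ 196.67)
n + F(C(-10), -148) = 590/3 + (-213 + 2*(-10))/(201 - 148) = 590/3 + (-213 - 20)/53 = 590/3 + (1/53)*(-233) = 590/3 - 233/53 = 30571/159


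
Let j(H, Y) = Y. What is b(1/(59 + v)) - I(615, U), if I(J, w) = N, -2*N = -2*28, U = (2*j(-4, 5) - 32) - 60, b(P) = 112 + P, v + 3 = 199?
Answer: 21421/255 ≈ 84.004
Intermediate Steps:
v = 196 (v = -3 + 199 = 196)
U = -82 (U = (2*5 - 32) - 60 = (10 - 32) - 60 = -22 - 60 = -82)
N = 28 (N = -(-1)*28 = -1/2*(-56) = 28)
I(J, w) = 28
b(1/(59 + v)) - I(615, U) = (112 + 1/(59 + 196)) - 1*28 = (112 + 1/255) - 28 = 28561/255 - 28 = 21421/255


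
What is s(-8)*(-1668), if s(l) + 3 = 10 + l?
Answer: 1668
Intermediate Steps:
s(l) = 7 + l (s(l) = -3 + (10 + l) = 7 + l)
s(-8)*(-1668) = (7 - 8)*(-1668) = -1*(-1668) = 1668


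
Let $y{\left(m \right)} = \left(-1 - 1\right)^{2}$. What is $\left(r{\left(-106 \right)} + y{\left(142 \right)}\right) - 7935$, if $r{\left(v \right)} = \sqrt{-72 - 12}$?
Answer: $-7931 + 2 i \sqrt{21} \approx -7931.0 + 9.1651 i$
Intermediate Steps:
$r{\left(v \right)} = 2 i \sqrt{21}$ ($r{\left(v \right)} = \sqrt{-84} = 2 i \sqrt{21}$)
$y{\left(m \right)} = 4$ ($y{\left(m \right)} = \left(-2\right)^{2} = 4$)
$\left(r{\left(-106 \right)} + y{\left(142 \right)}\right) - 7935 = \left(2 i \sqrt{21} + 4\right) - 7935 = \left(4 + 2 i \sqrt{21}\right) - 7935 = -7931 + 2 i \sqrt{21}$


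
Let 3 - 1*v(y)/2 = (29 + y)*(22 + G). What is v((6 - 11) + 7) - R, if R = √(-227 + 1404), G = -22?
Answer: 6 - √1177 ≈ -28.307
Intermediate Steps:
R = √1177 ≈ 34.307
v(y) = 6 (v(y) = 6 - 2*(29 + y)*(22 - 22) = 6 - 2*(29 + y)*0 = 6 - 2*0 = 6 + 0 = 6)
v((6 - 11) + 7) - R = 6 - √1177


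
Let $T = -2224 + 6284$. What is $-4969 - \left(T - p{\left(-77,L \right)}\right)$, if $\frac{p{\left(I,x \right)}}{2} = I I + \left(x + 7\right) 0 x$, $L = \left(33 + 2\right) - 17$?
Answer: $2829$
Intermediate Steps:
$L = 18$ ($L = 35 - 17 = 18$)
$T = 4060$
$p{\left(I,x \right)} = 2 I^{2}$ ($p{\left(I,x \right)} = 2 \left(I I + \left(x + 7\right) 0 x\right) = 2 \left(I^{2} + \left(7 + x\right) 0 x\right) = 2 \left(I^{2} + 0 x\right) = 2 \left(I^{2} + 0\right) = 2 I^{2}$)
$-4969 - \left(T - p{\left(-77,L \right)}\right) = -4969 + \left(2 \left(-77\right)^{2} - 4060\right) = -4969 + \left(2 \cdot 5929 - 4060\right) = -4969 + \left(11858 - 4060\right) = -4969 + 7798 = 2829$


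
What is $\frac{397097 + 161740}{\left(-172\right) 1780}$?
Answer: $- \frac{558837}{306160} \approx -1.8253$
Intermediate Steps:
$\frac{397097 + 161740}{\left(-172\right) 1780} = \frac{558837}{-306160} = 558837 \left(- \frac{1}{306160}\right) = - \frac{558837}{306160}$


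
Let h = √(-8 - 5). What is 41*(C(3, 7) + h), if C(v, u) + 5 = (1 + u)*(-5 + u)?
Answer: 451 + 41*I*√13 ≈ 451.0 + 147.83*I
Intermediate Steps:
h = I*√13 (h = √(-13) = I*√13 ≈ 3.6056*I)
C(v, u) = -5 + (1 + u)*(-5 + u)
41*(C(3, 7) + h) = 41*((-10 + 7² - 4*7) + I*√13) = 41*((-10 + 49 - 28) + I*√13) = 41*(11 + I*√13) = 451 + 41*I*√13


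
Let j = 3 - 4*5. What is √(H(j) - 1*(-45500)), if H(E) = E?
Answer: √45483 ≈ 213.27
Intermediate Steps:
j = -17 (j = 3 - 20 = -17)
√(H(j) - 1*(-45500)) = √(-17 - 1*(-45500)) = √(-17 + 45500) = √45483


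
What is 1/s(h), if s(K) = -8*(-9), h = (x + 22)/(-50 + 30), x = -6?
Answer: 1/72 ≈ 0.013889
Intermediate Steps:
h = -⅘ (h = (-6 + 22)/(-50 + 30) = 16/(-20) = 16*(-1/20) = -⅘ ≈ -0.80000)
s(K) = 72
1/s(h) = 1/72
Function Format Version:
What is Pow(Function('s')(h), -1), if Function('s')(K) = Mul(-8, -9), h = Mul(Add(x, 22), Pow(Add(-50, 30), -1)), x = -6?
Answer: Rational(1, 72) ≈ 0.013889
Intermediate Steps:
h = Rational(-4, 5) (h = Mul(Add(-6, 22), Pow(Add(-50, 30), -1)) = Mul(16, Pow(-20, -1)) = Mul(16, Rational(-1, 20)) = Rational(-4, 5) ≈ -0.80000)
Function('s')(K) = 72
Pow(Function('s')(h), -1) = Pow(72, -1) = Rational(1, 72)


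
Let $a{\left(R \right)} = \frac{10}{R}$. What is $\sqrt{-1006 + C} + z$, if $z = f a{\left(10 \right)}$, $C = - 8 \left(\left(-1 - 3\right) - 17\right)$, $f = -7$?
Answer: $-7 + i \sqrt{838} \approx -7.0 + 28.948 i$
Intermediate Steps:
$C = 168$ ($C = - 8 \left(-4 - 17\right) = \left(-8\right) \left(-21\right) = 168$)
$z = -7$ ($z = - 7 \cdot \frac{10}{10} = - 7 \cdot 10 \cdot \frac{1}{10} = \left(-7\right) 1 = -7$)
$\sqrt{-1006 + C} + z = \sqrt{-1006 + 168} - 7 = \sqrt{-838} - 7 = i \sqrt{838} - 7 = -7 + i \sqrt{838}$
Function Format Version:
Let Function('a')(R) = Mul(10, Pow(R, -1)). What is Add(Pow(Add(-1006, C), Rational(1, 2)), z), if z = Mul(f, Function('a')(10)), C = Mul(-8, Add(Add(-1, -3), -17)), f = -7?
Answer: Add(-7, Mul(I, Pow(838, Rational(1, 2)))) ≈ Add(-7.0000, Mul(28.948, I))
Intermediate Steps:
C = 168 (C = Mul(-8, Add(-4, -17)) = Mul(-8, -21) = 168)
z = -7 (z = Mul(-7, Mul(10, Pow(10, -1))) = Mul(-7, Mul(10, Rational(1, 10))) = Mul(-7, 1) = -7)
Add(Pow(Add(-1006, C), Rational(1, 2)), z) = Add(Pow(Add(-1006, 168), Rational(1, 2)), -7) = Add(Pow(-838, Rational(1, 2)), -7) = Add(Mul(I, Pow(838, Rational(1, 2))), -7) = Add(-7, Mul(I, Pow(838, Rational(1, 2))))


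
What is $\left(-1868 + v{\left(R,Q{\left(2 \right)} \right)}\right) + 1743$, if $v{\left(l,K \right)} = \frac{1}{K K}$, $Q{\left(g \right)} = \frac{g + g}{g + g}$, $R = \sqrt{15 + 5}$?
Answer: $-124$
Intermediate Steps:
$R = 2 \sqrt{5}$ ($R = \sqrt{20} = 2 \sqrt{5} \approx 4.4721$)
$Q{\left(g \right)} = 1$ ($Q{\left(g \right)} = \frac{2 g}{2 g} = 2 g \frac{1}{2 g} = 1$)
$v{\left(l,K \right)} = \frac{1}{K^{2}}$
$\left(-1868 + v{\left(R,Q{\left(2 \right)} \right)}\right) + 1743 = \left(-1868 + 1^{-2}\right) + 1743 = \left(-1868 + 1\right) + 1743 = -1867 + 1743 = -124$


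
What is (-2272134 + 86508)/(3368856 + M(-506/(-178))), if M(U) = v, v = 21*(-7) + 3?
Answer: -364271/561452 ≈ -0.64880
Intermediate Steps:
v = -144 (v = -147 + 3 = -144)
M(U) = -144
(-2272134 + 86508)/(3368856 + M(-506/(-178))) = (-2272134 + 86508)/(3368856 - 144) = -2185626/3368712 = -2185626*1/3368712 = -364271/561452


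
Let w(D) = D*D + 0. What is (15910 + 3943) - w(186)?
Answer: -14743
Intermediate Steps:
w(D) = D**2 (w(D) = D**2 + 0 = D**2)
(15910 + 3943) - w(186) = (15910 + 3943) - 1*186**2 = 19853 - 1*34596 = 19853 - 34596 = -14743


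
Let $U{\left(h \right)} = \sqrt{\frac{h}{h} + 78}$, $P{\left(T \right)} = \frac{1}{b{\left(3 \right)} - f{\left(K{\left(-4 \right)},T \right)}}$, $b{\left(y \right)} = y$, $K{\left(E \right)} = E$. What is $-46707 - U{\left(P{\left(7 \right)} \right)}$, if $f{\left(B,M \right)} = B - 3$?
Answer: $-46707 - \sqrt{79} \approx -46716.0$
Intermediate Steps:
$f{\left(B,M \right)} = -3 + B$ ($f{\left(B,M \right)} = B - 3 = -3 + B$)
$P{\left(T \right)} = \frac{1}{10}$ ($P{\left(T \right)} = \frac{1}{3 - \left(-3 - 4\right)} = \frac{1}{3 - -7} = \frac{1}{3 + 7} = \frac{1}{10}$)
$U{\left(h \right)} = \sqrt{79}$ ($U{\left(h \right)} = \sqrt{1 + 78} = \sqrt{79}$)
$-46707 - U{\left(P{\left(7 \right)} \right)} = -46707 - \sqrt{79}$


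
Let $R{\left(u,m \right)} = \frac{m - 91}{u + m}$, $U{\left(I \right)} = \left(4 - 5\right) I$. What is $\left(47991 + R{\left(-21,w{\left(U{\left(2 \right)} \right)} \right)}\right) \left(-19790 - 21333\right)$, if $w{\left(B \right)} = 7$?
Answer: $-1973780631$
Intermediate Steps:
$U{\left(I \right)} = - I$
$R{\left(u,m \right)} = \frac{-91 + m}{m + u}$ ($R{\left(u,m \right)} = \frac{m - 91}{m + u} = \frac{-91 + m}{m + u}$)
$\left(47991 + R{\left(-21,w{\left(U{\left(2 \right)} \right)} \right)}\right) \left(-19790 - 21333\right) = \left(47991 + \frac{-91 + 7}{7 - 21}\right) \left(-19790 - 21333\right) = \left(47991 + \frac{1}{-14} \left(-84\right)\right) \left(-41123\right) = \left(47991 - -6\right) \left(-41123\right) = \left(47991 + 6\right) \left(-41123\right) = 47997 \left(-41123\right) = -1973780631$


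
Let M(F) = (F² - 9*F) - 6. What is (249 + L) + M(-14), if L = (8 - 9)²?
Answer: 566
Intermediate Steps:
M(F) = -6 + F² - 9*F
L = 1 (L = (-1)² = 1)
(249 + L) + M(-14) = (249 + 1) + (-6 + (-14)² - 9*(-14)) = 250 + (-6 + 196 + 126) = 250 + 316 = 566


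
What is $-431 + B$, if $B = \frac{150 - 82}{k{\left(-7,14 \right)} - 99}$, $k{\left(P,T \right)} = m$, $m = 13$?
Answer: $- \frac{18567}{43} \approx -431.79$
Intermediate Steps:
$k{\left(P,T \right)} = 13$
$B = - \frac{34}{43}$ ($B = \frac{150 - 82}{13 - 99} = \frac{68}{-86} = 68 \left(- \frac{1}{86}\right) = - \frac{34}{43} \approx -0.7907$)
$-431 + B = -431 - \frac{34}{43} = - \frac{18567}{43}$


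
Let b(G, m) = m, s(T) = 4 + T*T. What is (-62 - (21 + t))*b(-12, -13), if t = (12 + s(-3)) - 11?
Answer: 1261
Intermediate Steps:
s(T) = 4 + T**2
t = 14 (t = (12 + (4 + (-3)**2)) - 11 = (12 + (4 + 9)) - 11 = (12 + 13) - 11 = 25 - 11 = 14)
(-62 - (21 + t))*b(-12, -13) = (-62 - (21 + 14))*(-13) = (-62 - 1*35)*(-13) = (-62 - 35)*(-13) = -97*(-13) = 1261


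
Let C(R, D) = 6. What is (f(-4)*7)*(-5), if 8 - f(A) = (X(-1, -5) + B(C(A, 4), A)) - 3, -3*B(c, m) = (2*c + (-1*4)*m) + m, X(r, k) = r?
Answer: -700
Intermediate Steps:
B(c, m) = m - 2*c/3 (B(c, m) = -((2*c + (-1*4)*m) + m)/3 = -((2*c - 4*m) + m)/3 = -((-4*m + 2*c) + m)/3 = -(-3*m + 2*c)/3 = m - 2*c/3)
f(A) = 16 - A (f(A) = 8 - ((-1 + (A - ⅔*6)) - 3) = 8 - ((-1 + (A - 4)) - 3) = 8 - ((-1 + (-4 + A)) - 3) = 8 - ((-5 + A) - 3) = 8 - (-8 + A) = 8 + (8 - A) = 16 - A)
(f(-4)*7)*(-5) = ((16 - 1*(-4))*7)*(-5) = ((16 + 4)*7)*(-5) = (20*7)*(-5) = 140*(-5) = -700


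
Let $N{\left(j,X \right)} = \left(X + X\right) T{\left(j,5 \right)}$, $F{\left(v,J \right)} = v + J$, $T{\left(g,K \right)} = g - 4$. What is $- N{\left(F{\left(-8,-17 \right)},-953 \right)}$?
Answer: $-55274$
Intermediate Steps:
$T{\left(g,K \right)} = -4 + g$
$F{\left(v,J \right)} = J + v$
$N{\left(j,X \right)} = 2 X \left(-4 + j\right)$ ($N{\left(j,X \right)} = \left(X + X\right) \left(-4 + j\right) = 2 X \left(-4 + j\right)$)
$- N{\left(F{\left(-8,-17 \right)},-953 \right)} = - 2 \left(-953\right) \left(-4 - 25\right) = - 2 \left(-953\right) \left(-29\right) = \left(-1\right) 55274 = -55274$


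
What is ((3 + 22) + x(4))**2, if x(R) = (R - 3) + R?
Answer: 900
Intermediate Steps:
x(R) = -3 + 2*R (x(R) = (-3 + R) + R = -3 + 2*R)
((3 + 22) + x(4))**2 = ((3 + 22) + (-3 + 2*4))**2 = (25 + (-3 + 8))**2 = (25 + 5)**2 = 30**2 = 900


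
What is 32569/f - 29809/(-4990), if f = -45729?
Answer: 1200616451/228187710 ≈ 5.2615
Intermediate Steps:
32569/f - 29809/(-4990) = 32569/(-45729) - 29809/(-4990) = 32569*(-1/45729) - 29809*(-1/4990) = -32569/45729 + 29809/4990 = 1200616451/228187710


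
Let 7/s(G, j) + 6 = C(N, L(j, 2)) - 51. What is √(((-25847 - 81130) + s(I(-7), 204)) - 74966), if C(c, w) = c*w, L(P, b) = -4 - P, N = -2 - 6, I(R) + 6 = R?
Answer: I*√469858507158/1607 ≈ 426.55*I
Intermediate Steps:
I(R) = -6 + R
N = -8
s(G, j) = 7/(-25 + 8*j) (s(G, j) = 7/(-6 + (-8*(-4 - j) - 51)) = 7/(-6 + ((32 + 8*j) - 51)) = 7/(-6 + (-19 + 8*j)) = 7/(-25 + 8*j))
√(((-25847 - 81130) + s(I(-7), 204)) - 74966) = √(((-25847 - 81130) + 7/(-25 + 8*204)) - 74966) = √((-106977 + 7/(-25 + 1632)) - 74966) = √((-106977 + 7/1607) - 74966) = √(-171912032/1607 - 74966) = √(-292382394/1607) = I*√469858507158/1607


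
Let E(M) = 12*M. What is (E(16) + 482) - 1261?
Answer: -587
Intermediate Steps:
(E(16) + 482) - 1261 = (12*16 + 482) - 1261 = (192 + 482) - 1261 = 674 - 1261 = -587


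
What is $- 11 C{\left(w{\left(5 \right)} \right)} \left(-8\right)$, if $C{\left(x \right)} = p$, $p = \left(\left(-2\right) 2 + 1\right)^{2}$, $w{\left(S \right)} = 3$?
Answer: $792$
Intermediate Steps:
$p = 9$ ($p = \left(-4 + 1\right)^{2} = \left(-3\right)^{2} = 9$)
$C{\left(x \right)} = 9$
$- 11 C{\left(w{\left(5 \right)} \right)} \left(-8\right) = \left(-11\right) 9 \left(-8\right) = \left(-99\right) \left(-8\right) = 792$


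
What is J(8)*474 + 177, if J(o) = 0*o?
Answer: 177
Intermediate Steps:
J(o) = 0
J(8)*474 + 177 = 0*474 + 177 = 0 + 177 = 177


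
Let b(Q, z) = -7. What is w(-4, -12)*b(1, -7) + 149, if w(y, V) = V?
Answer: 233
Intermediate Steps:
w(-4, -12)*b(1, -7) + 149 = -12*(-7) + 149 = 84 + 149 = 233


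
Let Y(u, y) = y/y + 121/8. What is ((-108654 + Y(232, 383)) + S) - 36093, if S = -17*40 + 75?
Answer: -1162687/8 ≈ -1.4534e+5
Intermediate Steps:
Y(u, y) = 129/8 (Y(u, y) = 1 + 121*(⅛) = 1 + 121/8 = 129/8)
S = -605 (S = -680 + 75 = -605)
((-108654 + Y(232, 383)) + S) - 36093 = ((-108654 + 129/8) - 605) - 36093 = (-869103/8 - 605) - 36093 = -873943/8 - 36093 = -1162687/8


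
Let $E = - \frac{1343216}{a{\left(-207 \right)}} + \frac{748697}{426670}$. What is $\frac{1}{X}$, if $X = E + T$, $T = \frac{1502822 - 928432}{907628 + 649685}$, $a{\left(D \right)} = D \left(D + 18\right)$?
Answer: $- \frac{3713659885061190}{119615408503991951} \approx -0.031047$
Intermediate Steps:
$a{\left(D \right)} = D \left(18 + D\right)$
$T = \frac{574390}{1557313} \approx 0.36883$
$E = - \frac{77688385427}{2384658630}$ ($E = - \frac{1343216}{\left(-207\right) \left(18 - 207\right)} + \frac{748697}{426670} = - \frac{1343216}{\left(-207\right) \left(-189\right)} + 748697 \cdot \frac{1}{426670} = - \frac{1343216}{39123} + \frac{748697}{426670} = \left(-1343216\right) \frac{1}{39123} + \frac{748697}{426670} = - \frac{191888}{5589} + \frac{748697}{426670} = - \frac{77688385427}{2384658630} \approx -32.578$)
$X = - \frac{119615408503991951}{3713659885061190}$ ($X = - \frac{77688385427}{2384658630} + \frac{574390}{1557313} = - \frac{119615408503991951}{3713659885061190} \approx -32.21$)
$\frac{1}{X} = \frac{1}{- \frac{119615408503991951}{3713659885061190}} = - \frac{3713659885061190}{119615408503991951}$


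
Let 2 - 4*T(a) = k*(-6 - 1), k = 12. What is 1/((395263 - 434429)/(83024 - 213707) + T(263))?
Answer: 261366/5697701 ≈ 0.045872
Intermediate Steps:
T(a) = 43/2 (T(a) = ½ - 3*(-6 - 1) = ½ - 3*(-7) = ½ - ¼*(-84) = ½ + 21 = 43/2)
1/((395263 - 434429)/(83024 - 213707) + T(263)) = 1/((395263 - 434429)/(83024 - 213707) + 43/2) = 1/(-39166/(-130683) + 43/2) = 1/(-39166*(-1/130683) + 43/2) = 1/(39166/130683 + 43/2) = 1/(5697701/261366) = 261366/5697701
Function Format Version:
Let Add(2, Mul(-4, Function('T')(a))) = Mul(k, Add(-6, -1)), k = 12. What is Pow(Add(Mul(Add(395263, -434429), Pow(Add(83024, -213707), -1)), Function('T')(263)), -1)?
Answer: Rational(261366, 5697701) ≈ 0.045872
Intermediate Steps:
Function('T')(a) = Rational(43, 2) (Function('T')(a) = Add(Rational(1, 2), Mul(Rational(-1, 4), Mul(12, Add(-6, -1)))) = Add(Rational(1, 2), Mul(Rational(-1, 4), Mul(12, -7))) = Add(Rational(1, 2), Mul(Rational(-1, 4), -84)) = Add(Rational(1, 2), 21) = Rational(43, 2))
Pow(Add(Mul(Add(395263, -434429), Pow(Add(83024, -213707), -1)), Function('T')(263)), -1) = Pow(Add(Mul(Add(395263, -434429), Pow(Add(83024, -213707), -1)), Rational(43, 2)), -1) = Pow(Add(Mul(-39166, Pow(-130683, -1)), Rational(43, 2)), -1) = Pow(Add(Mul(-39166, Rational(-1, 130683)), Rational(43, 2)), -1) = Pow(Add(Rational(39166, 130683), Rational(43, 2)), -1) = Pow(Rational(5697701, 261366), -1) = Rational(261366, 5697701)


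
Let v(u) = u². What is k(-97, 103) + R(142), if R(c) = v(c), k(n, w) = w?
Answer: 20267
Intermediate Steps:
R(c) = c²
k(-97, 103) + R(142) = 103 + 142² = 103 + 20164 = 20267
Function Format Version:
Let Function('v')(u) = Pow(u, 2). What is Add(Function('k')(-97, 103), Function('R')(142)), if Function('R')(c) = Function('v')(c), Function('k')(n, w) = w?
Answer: 20267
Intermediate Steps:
Function('R')(c) = Pow(c, 2)
Add(Function('k')(-97, 103), Function('R')(142)) = Add(103, Pow(142, 2)) = Add(103, 20164) = 20267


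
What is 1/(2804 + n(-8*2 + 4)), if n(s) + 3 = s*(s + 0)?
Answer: 1/2945 ≈ 0.00033956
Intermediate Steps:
n(s) = -3 + s² (n(s) = -3 + s*(s + 0) = -3 + s*s = -3 + s²)
1/(2804 + n(-8*2 + 4)) = 1/(2804 + (-3 + (-8*2 + 4)²)) = 1/(2804 + (-3 + (-16 + 4)²)) = 1/(2804 + (-3 + (-12)²)) = 1/(2804 + (-3 + 144)) = 1/(2804 + 141) = 1/2945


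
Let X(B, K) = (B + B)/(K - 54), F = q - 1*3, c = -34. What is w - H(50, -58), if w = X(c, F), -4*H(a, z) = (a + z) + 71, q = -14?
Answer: 4745/284 ≈ 16.708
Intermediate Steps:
H(a, z) = -71/4 - a/4 - z/4 (H(a, z) = -((a + z) + 71)/4 = -(71 + a + z)/4 = -71/4 - a/4 - z/4)
F = -17 (F = -14 - 1*3 = -14 - 3 = -17)
X(B, K) = 2*B/(-54 + K) (X(B, K) = (2*B)/(-54 + K) = 2*B/(-54 + K))
w = 68/71 (w = 2*(-34)/(-54 - 17) = 2*(-34)/(-71) = 2*(-34)*(-1/71) = 68/71 ≈ 0.95775)
w - H(50, -58) = 68/71 - (-71/4 - ¼*50 - ¼*(-58)) = 68/71 - (-71/4 - 25/2 + 29/2) = 68/71 - 1*(-63/4) = 68/71 + 63/4 = 4745/284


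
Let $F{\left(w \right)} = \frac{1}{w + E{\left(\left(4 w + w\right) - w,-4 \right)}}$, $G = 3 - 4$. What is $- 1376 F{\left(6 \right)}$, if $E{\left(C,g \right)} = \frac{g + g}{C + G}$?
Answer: $- \frac{15824}{65} \approx -243.45$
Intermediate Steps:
$G = -1$
$E{\left(C,g \right)} = \frac{2 g}{-1 + C}$ ($E{\left(C,g \right)} = \frac{g + g}{C - 1} = \frac{2 g}{-1 + C}$)
$F{\left(w \right)} = \frac{1}{w - \frac{8}{-1 + 4 w}}$ ($F{\left(w \right)} = \frac{1}{w + 2 \left(-4\right) \frac{1}{-1 + \left(\left(4 w + w\right) - w\right)}} = \frac{1}{w + 2 \left(-4\right) \frac{1}{-1 + \left(5 w - w\right)}} = \frac{1}{w + 2 \left(-4\right) \frac{1}{-1 + 4 w}} = \frac{1}{w - \frac{8}{-1 + 4 w}}$)
$- 1376 F{\left(6 \right)} = - 1376 \frac{-1 + 4 \cdot 6}{-8 + 6 \left(-1 + 4 \cdot 6\right)} = - 1376 \frac{-1 + 24}{-8 + 6 \left(-1 + 24\right)} = - 1376 \frac{1}{-8 + 6 \cdot 23} \cdot 23 = - 1376 \frac{1}{-8 + 138} \cdot 23 = - 1376 \cdot \frac{1}{130} \cdot 23 = \left(-1376\right) \frac{23}{130} = - \frac{15824}{65}$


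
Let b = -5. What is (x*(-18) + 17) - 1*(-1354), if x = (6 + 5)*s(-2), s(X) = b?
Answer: 2361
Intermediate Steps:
s(X) = -5
x = -55 (x = (6 + 5)*(-5) = 11*(-5) = -55)
(x*(-18) + 17) - 1*(-1354) = (-55*(-18) + 17) - 1*(-1354) = (990 + 17) + 1354 = 1007 + 1354 = 2361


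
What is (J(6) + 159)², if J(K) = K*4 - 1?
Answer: 33124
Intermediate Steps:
J(K) = -1 + 4*K (J(K) = 4*K - 1 = -1 + 4*K)
(J(6) + 159)² = ((-1 + 4*6) + 159)² = ((-1 + 24) + 159)² = (23 + 159)² = 182² = 33124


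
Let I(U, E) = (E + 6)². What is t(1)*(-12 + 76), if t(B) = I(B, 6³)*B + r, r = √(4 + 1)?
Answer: 3154176 + 64*√5 ≈ 3.1543e+6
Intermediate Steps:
I(U, E) = (6 + E)²
r = √5 ≈ 2.2361
t(B) = √5 + 49284*B (t(B) = (6 + 6³)²*B + √5 = (6 + 216)²*B + √5 = 222²*B + √5 = 49284*B + √5 = √5 + 49284*B)
t(1)*(-12 + 76) = (√5 + 49284*1)*(-12 + 76) = (√5 + 49284)*64 = (49284 + √5)*64 = 3154176 + 64*√5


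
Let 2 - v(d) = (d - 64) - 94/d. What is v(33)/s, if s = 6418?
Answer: 1183/211794 ≈ 0.0055856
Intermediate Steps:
v(d) = 66 - d + 94/d (v(d) = 2 - ((d - 64) - 94/d) = 2 - ((-64 + d) - 94/d) = 2 - (-64 + d - 94/d) = 2 + (64 - d + 94/d) = 66 - d + 94/d)
v(33)/s = (66 - 1*33 + 94/33)/6418 = (66 - 33 + 94*(1/33))*(1/6418) = (66 - 33 + 94/33)*(1/6418) = (1183/33)*(1/6418) = 1183/211794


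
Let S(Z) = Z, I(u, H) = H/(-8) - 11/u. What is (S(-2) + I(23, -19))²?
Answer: 361/33856 ≈ 0.010663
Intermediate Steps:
I(u, H) = -11/u - H/8 (I(u, H) = H*(-⅛) - 11/u = -H/8 - 11/u = -11/u - H/8)
(S(-2) + I(23, -19))² = (-2 + (-11/23 - ⅛*(-19)))² = (-2 + (-11*1/23 + 19/8))² = (-2 + (-11/23 + 19/8))² = (-2 + 349/184)² = (-19/184)² = 361/33856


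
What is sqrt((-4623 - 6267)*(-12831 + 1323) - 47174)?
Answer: sqrt(125274946) ≈ 11193.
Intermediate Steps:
sqrt((-4623 - 6267)*(-12831 + 1323) - 47174) = sqrt(-10890*(-11508) - 47174) = sqrt(125322120 - 47174) = sqrt(125274946)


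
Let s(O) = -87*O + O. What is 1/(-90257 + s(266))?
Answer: -1/113133 ≈ -8.8392e-6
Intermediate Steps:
s(O) = -86*O
1/(-90257 + s(266)) = 1/(-90257 - 86*266) = 1/(-90257 - 22876) = 1/(-113133) = -1/113133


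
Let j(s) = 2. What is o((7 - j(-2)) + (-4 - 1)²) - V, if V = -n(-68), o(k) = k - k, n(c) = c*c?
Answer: 4624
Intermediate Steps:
n(c) = c²
o(k) = 0
V = -4624 (V = -1*(-68)² = -1*4624 = -4624)
o((7 - j(-2)) + (-4 - 1)²) - V = 0 - 1*(-4624) = 0 + 4624 = 4624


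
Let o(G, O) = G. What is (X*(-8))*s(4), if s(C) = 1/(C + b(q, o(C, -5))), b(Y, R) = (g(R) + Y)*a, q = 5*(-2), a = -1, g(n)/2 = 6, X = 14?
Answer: -56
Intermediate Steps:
g(n) = 12 (g(n) = 2*6 = 12)
q = -10
b(Y, R) = -12 - Y (b(Y, R) = (12 + Y)*(-1) = -12 - Y)
s(C) = 1/(-2 + C) (s(C) = 1/(C + (-12 - 1*(-10))) = 1/(C + (-12 + 10)) = 1/(C - 2) = 1/(-2 + C))
(X*(-8))*s(4) = (14*(-8))/(-2 + 4) = -112/2 = -112*½ = -56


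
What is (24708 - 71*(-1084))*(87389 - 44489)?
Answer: 4361728800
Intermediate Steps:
(24708 - 71*(-1084))*(87389 - 44489) = (24708 + 76964)*42900 = 101672*42900 = 4361728800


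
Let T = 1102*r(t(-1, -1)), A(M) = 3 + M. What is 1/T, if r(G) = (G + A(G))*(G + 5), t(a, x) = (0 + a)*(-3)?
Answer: 1/79344 ≈ 1.2603e-5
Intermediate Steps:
t(a, x) = -3*a (t(a, x) = a*(-3) = -3*a)
r(G) = (3 + 2*G)*(5 + G) (r(G) = (G + (3 + G))*(G + 5) = (3 + 2*G)*(5 + G))
T = 79344 (T = 1102*(15 + 2*(-3*(-1))**2 + 13*(-3*(-1))) = 1102*(15 + 2*3**2 + 13*3) = 1102*(15 + 2*9 + 39) = 1102*(15 + 18 + 39) = 1102*72 = 79344)
1/T = 1/79344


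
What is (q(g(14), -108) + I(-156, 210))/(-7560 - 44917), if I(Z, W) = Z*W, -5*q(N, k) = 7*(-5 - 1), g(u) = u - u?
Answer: 163758/262385 ≈ 0.62411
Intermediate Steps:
g(u) = 0
q(N, k) = 42/5 (q(N, k) = -7*(-5 - 1)/5 = -7*(-6)/5 = -1/5*(-42) = 42/5)
I(Z, W) = W*Z
(q(g(14), -108) + I(-156, 210))/(-7560 - 44917) = (42/5 + 210*(-156))/(-7560 - 44917) = (42/5 - 32760)/(-52477) = -163758/5*(-1/52477) = 163758/262385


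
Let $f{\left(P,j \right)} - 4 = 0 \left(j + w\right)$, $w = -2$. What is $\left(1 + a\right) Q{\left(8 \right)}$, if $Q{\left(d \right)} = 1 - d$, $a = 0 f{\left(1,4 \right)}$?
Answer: $-7$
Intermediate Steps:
$f{\left(P,j \right)} = 4$ ($f{\left(P,j \right)} = 4 + 0 \left(j - 2\right) = 4 + 0 \left(-2 + j\right) = 4 + 0 = 4$)
$a = 0$ ($a = 0 \cdot 4 = 0$)
$\left(1 + a\right) Q{\left(8 \right)} = \left(1 + 0\right) \left(1 - 8\right) = 1 \left(1 - 8\right) = 1 \left(-7\right) = -7$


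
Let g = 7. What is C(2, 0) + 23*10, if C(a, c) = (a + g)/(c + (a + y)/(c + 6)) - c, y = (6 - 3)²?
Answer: 2584/11 ≈ 234.91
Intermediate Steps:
y = 9 (y = 3² = 9)
C(a, c) = -c + (7 + a)/(c + (9 + a)/(6 + c)) (C(a, c) = (a + 7)/(c + (a + 9)/(c + 6)) - c = (7 + a)/(c + (9 + a)/(6 + c)) - c = -c + (7 + a)/(c + (9 + a)/(6 + c)))
C(2, 0) + 23*10 = (42 - 1*0³ - 6*0² - 2*0 + 6*2)/(9 + 2 + 0² + 6*0) + 23*10 = (42 - 1*0 - 6*0 + 0 + 12)/(9 + 2 + 0 + 0) + 230 = (42 + 0 + 0 + 0 + 12)/11 + 230 = (1/11)*54 + 230 = 54/11 + 230 = 2584/11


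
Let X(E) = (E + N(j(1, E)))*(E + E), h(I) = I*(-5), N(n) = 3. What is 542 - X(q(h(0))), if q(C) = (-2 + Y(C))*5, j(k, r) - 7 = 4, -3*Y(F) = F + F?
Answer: 402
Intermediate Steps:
Y(F) = -2*F/3 (Y(F) = -(F + F)/3 = -2*F/3)
j(k, r) = 11 (j(k, r) = 7 + 4 = 11)
h(I) = -5*I
q(C) = -10 - 10*C/3 (q(C) = (-2 - 2*C/3)*5 = -10 - 10*C/3)
X(E) = 2*E*(3 + E) (X(E) = (E + 3)*(E + E) = (3 + E)*(2*E) = 2*E*(3 + E))
542 - X(q(h(0))) = 542 - 2*(-10 - (-50)*0/3)*(3 + (-10 - (-50)*0/3)) = 542 - 2*(-10 - 10/3*0)*(3 + (-10 - 10/3*0)) = 542 - 2*(-10 + 0)*(3 + (-10 + 0)) = 542 - 2*(-10)*(3 - 10) = 542 - 2*(-10)*(-7) = 542 - 1*140 = 542 - 140 = 402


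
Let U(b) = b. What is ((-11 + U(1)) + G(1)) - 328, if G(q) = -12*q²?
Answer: -350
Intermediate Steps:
((-11 + U(1)) + G(1)) - 328 = ((-11 + 1) - 12*1²) - 328 = (-10 - 12*1) - 328 = (-10 - 12) - 328 = -22 - 328 = -350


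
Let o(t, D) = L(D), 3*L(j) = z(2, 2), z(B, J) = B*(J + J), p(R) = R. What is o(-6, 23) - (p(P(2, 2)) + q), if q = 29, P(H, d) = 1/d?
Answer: -161/6 ≈ -26.833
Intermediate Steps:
z(B, J) = 2*B*J (z(B, J) = B*(2*J) = 2*B*J)
L(j) = 8/3 (L(j) = (2*2*2)/3 = (1/3)*8 = 8/3)
o(t, D) = 8/3
o(-6, 23) - (p(P(2, 2)) + q) = 8/3 - (1/2 + 29) = 8/3 - 1*59/2 = 8/3 - 59/2 = -161/6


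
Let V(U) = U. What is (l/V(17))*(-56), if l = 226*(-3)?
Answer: 37968/17 ≈ 2233.4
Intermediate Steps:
l = -678
(l/V(17))*(-56) = -678/17*(-56) = 37968/17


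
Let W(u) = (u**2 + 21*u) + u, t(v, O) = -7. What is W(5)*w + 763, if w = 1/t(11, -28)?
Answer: 5206/7 ≈ 743.71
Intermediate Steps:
W(u) = u**2 + 22*u
w = -1/7 (w = 1/(-7) = -1/7 ≈ -0.14286)
W(5)*w + 763 = (5*(22 + 5))*(-1/7) + 763 = (5*27)*(-1/7) + 763 = 135*(-1/7) + 763 = -135/7 + 763 = 5206/7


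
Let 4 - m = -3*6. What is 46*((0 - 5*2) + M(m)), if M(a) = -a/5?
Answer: -3312/5 ≈ -662.40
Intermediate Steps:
m = 22 (m = 4 - (-3)*6 = 4 - 1*(-18) = 4 + 18 = 22)
M(a) = -a/5 (M(a) = -a*(⅕) = -a/5)
46*((0 - 5*2) + M(m)) = 46*((0 - 5*2) - ⅕*22) = 46*((0 - 10) - 22/5) = 46*(-10 - 22/5) = 46*(-72/5) = -3312/5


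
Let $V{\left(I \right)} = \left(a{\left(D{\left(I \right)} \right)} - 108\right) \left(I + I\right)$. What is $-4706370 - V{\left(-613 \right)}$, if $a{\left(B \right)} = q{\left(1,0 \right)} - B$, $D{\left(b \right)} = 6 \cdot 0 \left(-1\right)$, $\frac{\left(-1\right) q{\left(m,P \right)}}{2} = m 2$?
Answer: $-4843682$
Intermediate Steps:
$q{\left(m,P \right)} = - 4 m$ ($q{\left(m,P \right)} = - 2 m 2 = - 2 \cdot 2 m = - 4 m$)
$D{\left(b \right)} = 0$ ($D{\left(b \right)} = 0 \left(-1\right) = 0$)
$a{\left(B \right)} = -4 - B$ ($a{\left(B \right)} = \left(-4\right) 1 - B = -4 - B$)
$V{\left(I \right)} = - 224 I$ ($V{\left(I \right)} = \left(\left(-4 - 0\right) - 108\right) \left(I + I\right) = \left(\left(-4 + 0\right) - 108\right) 2 I = \left(-4 - 108\right) 2 I = - 112 \cdot 2 I = - 224 I$)
$-4706370 - V{\left(-613 \right)} = -4706370 - \left(-224\right) \left(-613\right) = -4706370 - 137312 = -4843682$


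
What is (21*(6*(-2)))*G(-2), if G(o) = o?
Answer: 504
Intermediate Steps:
(21*(6*(-2)))*G(-2) = (21*(6*(-2)))*(-2) = (21*(-12))*(-2) = -252*(-2) = 504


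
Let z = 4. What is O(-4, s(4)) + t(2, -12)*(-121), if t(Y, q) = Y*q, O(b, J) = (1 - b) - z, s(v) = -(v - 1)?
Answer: 2905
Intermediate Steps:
s(v) = 1 - v (s(v) = -(-1 + v) = 1 - v)
O(b, J) = -3 - b (O(b, J) = (1 - b) - 1*4 = (1 - b) - 4 = -3 - b)
O(-4, s(4)) + t(2, -12)*(-121) = (-3 - 1*(-4)) + (2*(-12))*(-121) = (-3 + 4) - 24*(-121) = 1 + 2904 = 2905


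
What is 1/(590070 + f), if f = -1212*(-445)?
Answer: 1/1129410 ≈ 8.8542e-7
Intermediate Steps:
f = 539340
1/(590070 + f) = 1/(590070 + 539340) = 1/1129410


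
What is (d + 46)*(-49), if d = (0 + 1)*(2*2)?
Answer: -2450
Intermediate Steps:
d = 4 (d = 1*4 = 4)
(d + 46)*(-49) = (4 + 46)*(-49) = 50*(-49) = -2450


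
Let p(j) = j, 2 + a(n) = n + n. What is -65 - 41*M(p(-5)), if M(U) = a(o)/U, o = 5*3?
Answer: 823/5 ≈ 164.60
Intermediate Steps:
o = 15
a(n) = -2 + 2*n (a(n) = -2 + (n + n) = -2 + 2*n)
M(U) = 28/U (M(U) = (-2 + 2*15)/U = (-2 + 30)/U = 28/U)
-65 - 41*M(p(-5)) = -65 - 1148/(-5) = -65 - 1148*(-1)/5 = -65 - 41*(-28/5) = -65 + 1148/5 = 823/5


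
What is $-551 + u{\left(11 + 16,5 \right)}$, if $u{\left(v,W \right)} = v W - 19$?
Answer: $-435$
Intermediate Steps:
$u{\left(v,W \right)} = -19 + W v$ ($u{\left(v,W \right)} = W v - 19 = -19 + W v$)
$-551 + u{\left(11 + 16,5 \right)} = -551 - \left(19 - 5 \left(11 + 16\right)\right) = -551 + \left(-19 + 5 \cdot 27\right) = -551 + \left(-19 + 135\right) = -551 + 116 = -435$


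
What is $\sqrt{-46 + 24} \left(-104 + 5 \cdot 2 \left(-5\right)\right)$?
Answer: $- 154 i \sqrt{22} \approx - 722.32 i$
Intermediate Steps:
$\sqrt{-46 + 24} \left(-104 + 5 \cdot 2 \left(-5\right)\right) = \sqrt{-22} \left(-104 + 10 \left(-5\right)\right) = i \sqrt{22} \left(-104 - 50\right) = i \sqrt{22} \left(-154\right) = - 154 i \sqrt{22}$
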